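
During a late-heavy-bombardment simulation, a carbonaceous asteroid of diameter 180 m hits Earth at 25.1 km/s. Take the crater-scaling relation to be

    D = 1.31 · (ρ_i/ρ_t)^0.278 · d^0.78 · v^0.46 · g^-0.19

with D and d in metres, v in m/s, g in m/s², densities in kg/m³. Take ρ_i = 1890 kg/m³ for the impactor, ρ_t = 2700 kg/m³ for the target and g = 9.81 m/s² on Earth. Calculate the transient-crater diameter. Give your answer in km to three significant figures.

D ≈ 4.66 km

In SI units: v = 25100 m/s.
(ρ_i/ρ_t)^0.278 = (1890/2700)^0.278 = 0.9056
d^0.78 = 180^0.78 = 57.43
v^0.46 = 25100^0.46 = 105.6
g^-0.19 = 9.81^-0.19 = 0.6480
D = 1.31 × 0.9056 × 57.43 × 105.6 × 0.6480 = 4662 m
   = 4.662 km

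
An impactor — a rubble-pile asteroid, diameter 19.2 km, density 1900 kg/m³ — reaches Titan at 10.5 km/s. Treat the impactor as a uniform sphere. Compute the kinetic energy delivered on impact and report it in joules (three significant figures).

d = 19200 m; v = 10500 m/s.
Mass m = (π/6) ρ d³ = (π/6) × 1900 × (19200)³ = 7.041 × 10^15 kg
E = ½ m v² = 0.5 × 7.041 × 10^15 × (10500)² = 3.881 × 10^23 J

E ≈ 3.88 × 10^23 J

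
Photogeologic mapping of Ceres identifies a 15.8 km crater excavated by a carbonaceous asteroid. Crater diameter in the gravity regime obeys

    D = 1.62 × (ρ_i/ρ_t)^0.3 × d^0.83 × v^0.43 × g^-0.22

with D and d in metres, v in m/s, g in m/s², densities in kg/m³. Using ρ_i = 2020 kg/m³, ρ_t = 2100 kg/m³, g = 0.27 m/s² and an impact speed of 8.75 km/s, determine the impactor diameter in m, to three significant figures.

Rearranging for d: d = [D / (1.62 · (2020/2100)^0.3 · 8750^0.43 · 0.27^-0.22)]^(1/0.83).
D = 15800 m.
(2020/2100)^0.3 = 0.9884
8750^0.43 = 49.55
0.27^-0.22 = 1.334
Denominator = 1.62 × 0.9884 × 49.55 × 1.334 = 105.8
D / 105.8 = 15800 / 105.8 = 149.3
d = 149.3^(1/0.83) = 149.3^1.2048 = 416.2 m

d ≈ 416 m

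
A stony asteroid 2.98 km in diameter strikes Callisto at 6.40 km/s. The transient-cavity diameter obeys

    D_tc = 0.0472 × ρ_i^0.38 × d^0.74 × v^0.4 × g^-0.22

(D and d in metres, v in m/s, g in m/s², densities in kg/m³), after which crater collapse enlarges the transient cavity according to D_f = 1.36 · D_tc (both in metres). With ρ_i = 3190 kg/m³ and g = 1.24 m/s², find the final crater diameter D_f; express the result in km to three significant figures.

In SI: d = 2980 m, v = 6400 m/s.
ρ_i^0.38 = 3190^0.38 = 21.45
d^0.74 = 2980^0.74 = 372.3
v^0.4 = 6400^0.4 = 33.30
g^-0.22 = 1.24^-0.22 = 0.9538
D_tc = 0.0472 × 21.45 × 372.3 × 33.30 × 0.9538 = 11970 m
D_f = 1.36 × 11970 = 16279 m
     = 16.28 km

D_f ≈ 16.3 km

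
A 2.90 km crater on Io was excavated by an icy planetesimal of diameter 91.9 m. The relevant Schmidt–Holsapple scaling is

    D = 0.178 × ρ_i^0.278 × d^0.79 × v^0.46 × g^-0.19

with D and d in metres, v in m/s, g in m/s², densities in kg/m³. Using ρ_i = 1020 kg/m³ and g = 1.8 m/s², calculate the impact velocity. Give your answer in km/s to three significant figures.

v ≈ 11.8 km/s

Rearranging for v: v = [D / (0.178 · 1020^0.278 · 91.9^0.79 · 1.8^-0.19)]^(1/0.46).
D = 2900 m.
1020^0.278 = 6.861
91.9^0.79 = 35.56
1.8^-0.19 = 0.8943
Denominator = 0.178 × 6.861 × 35.56 × 0.8943 = 38.84
D / 38.84 = 2900 / 38.84 = 74.67
v = 74.67^(1/0.46) = 74.67^2.1739 = 11804 m/s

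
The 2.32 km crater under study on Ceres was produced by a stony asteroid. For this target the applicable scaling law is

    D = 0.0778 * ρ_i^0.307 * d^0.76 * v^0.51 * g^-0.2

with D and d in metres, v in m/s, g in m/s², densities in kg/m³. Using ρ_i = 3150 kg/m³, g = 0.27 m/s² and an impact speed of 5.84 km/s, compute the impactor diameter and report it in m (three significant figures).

d ≈ 62.7 m

Rearranging for d: d = [D / (0.0778 · 3150^0.307 · 5840^0.51 · 0.27^-0.2)]^(1/0.76).
D = 2320 m.
3150^0.307 = 11.86
5840^0.51 = 83.34
0.27^-0.2 = 1.299
Denominator = 0.0778 × 11.86 × 83.34 × 1.299 = 99.89
D / 99.89 = 2320 / 99.89 = 23.23
d = 23.23^(1/0.76) = 23.23^1.3158 = 62.73 m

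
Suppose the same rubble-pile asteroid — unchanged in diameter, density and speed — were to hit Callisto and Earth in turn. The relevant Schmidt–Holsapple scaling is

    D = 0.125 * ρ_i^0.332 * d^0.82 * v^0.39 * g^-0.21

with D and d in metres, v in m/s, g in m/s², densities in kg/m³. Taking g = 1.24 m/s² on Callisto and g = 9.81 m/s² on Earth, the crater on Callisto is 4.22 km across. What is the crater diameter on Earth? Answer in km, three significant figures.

All impactor-dependent factors cancel in the ratio, leaving D_Earth/D_Callisto = (g_Earth/g_Callisto)^-0.21.
(9.81/1.24)^-0.21 = 7.911^-0.21 = 0.6477
D_Earth = 0.6477 × 4.22 km = 2.73 km

D ≈ 2.73 km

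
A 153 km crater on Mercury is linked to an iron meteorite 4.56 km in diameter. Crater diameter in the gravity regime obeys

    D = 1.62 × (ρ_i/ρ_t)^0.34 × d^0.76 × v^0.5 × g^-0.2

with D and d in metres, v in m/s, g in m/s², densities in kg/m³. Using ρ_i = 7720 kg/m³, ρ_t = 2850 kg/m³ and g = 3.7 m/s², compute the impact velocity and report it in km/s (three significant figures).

v ≈ 21.0 km/s

Rearranging for v: v = [D / (1.62 · (7720/2850)^0.34 · 4560^0.76 · 3.7^-0.2)]^(1/0.5).
D = 153000 m.
(7720/2850)^0.34 = 1.403
4560^0.76 = 603.7
3.7^-0.2 = 0.7698
Denominator = 1.62 × 1.403 × 603.7 × 0.7698 = 1056
D / 1056 = 153000 / 1056 = 144.9
v = 144.9^(1/0.5) = 144.9^2 = 20996 m/s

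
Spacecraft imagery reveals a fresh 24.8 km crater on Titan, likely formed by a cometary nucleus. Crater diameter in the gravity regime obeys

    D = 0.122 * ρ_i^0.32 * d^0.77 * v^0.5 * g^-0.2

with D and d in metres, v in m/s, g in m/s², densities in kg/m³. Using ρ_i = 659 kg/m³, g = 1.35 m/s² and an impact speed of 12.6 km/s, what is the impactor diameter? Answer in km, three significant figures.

Rearranging for d: d = [D / (0.122 · 659^0.32 · 12600^0.5 · 1.35^-0.2)]^(1/0.77).
D = 24800 m.
659^0.32 = 7.981
12600^0.5 = 112.2
1.35^-0.2 = 0.9417
Denominator = 0.122 × 7.981 × 112.2 × 0.9417 = 102.9
D / 102.9 = 24800 / 102.9 = 241.0
d = 241.0^(1/0.77) = 241.0^1.2987 = 1240 m

d ≈ 1.24 km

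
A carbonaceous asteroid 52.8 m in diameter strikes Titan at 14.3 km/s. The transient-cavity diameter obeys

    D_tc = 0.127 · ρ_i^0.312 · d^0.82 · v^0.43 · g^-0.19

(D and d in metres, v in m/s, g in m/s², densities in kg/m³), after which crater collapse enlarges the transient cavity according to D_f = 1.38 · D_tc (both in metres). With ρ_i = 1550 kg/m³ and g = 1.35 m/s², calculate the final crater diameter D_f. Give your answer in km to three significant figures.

D_f ≈ 2.59 km

v = 14300 m/s.
ρ_i^0.312 = 1550^0.312 = 9.894
d^0.82 = 52.8^0.82 = 25.86
v^0.43 = 14300^0.43 = 61.21
g^-0.19 = 1.35^-0.19 = 0.9446
D_tc = 0.127 × 9.894 × 25.86 × 61.21 × 0.9446 = 1879 m
D_f = 1.38 × 1879 = 2593 m
     = 2.593 km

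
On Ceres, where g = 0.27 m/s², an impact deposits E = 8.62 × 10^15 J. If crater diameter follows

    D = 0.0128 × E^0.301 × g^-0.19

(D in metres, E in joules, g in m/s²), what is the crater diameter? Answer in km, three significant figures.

E^0.301 = (8.62 × 10^15)^0.301 = 6.260 × 10^4
g^-0.19 = 0.27^-0.19 = 1.282
D = 0.0128 × 6.260 × 10^4 × 1.282 = 1027 m
   = 1.027 km

D ≈ 1.03 km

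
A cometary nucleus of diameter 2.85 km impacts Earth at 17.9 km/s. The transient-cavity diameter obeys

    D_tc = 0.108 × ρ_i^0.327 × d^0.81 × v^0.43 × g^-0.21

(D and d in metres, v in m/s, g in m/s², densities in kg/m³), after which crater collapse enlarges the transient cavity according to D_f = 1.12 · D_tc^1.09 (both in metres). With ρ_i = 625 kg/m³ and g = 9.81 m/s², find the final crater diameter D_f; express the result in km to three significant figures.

In SI: d = 2850 m, v = 17900 m/s.
ρ_i^0.327 = 625^0.327 = 8.208
d^0.81 = 2850^0.81 = 628.7
v^0.43 = 17900^0.43 = 67.41
g^-0.21 = 9.81^-0.21 = 0.6191
D_tc = 0.108 × 8.208 × 628.7 × 67.41 × 0.6191 = 23260 m
D_f = 1.12 × (23260)^1.09 = 64391 m
     = 64.39 km

D_f ≈ 64.4 km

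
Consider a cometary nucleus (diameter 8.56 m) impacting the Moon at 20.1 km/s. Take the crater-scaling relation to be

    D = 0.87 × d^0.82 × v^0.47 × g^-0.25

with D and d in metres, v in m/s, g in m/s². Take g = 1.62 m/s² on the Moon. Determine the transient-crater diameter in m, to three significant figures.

D ≈ 472 m

In SI units: v = 20100 m/s.
d^0.82 = 8.56^0.82 = 5.816
v^0.47 = 20100^0.47 = 105.3
g^-0.25 = 1.62^-0.25 = 0.8864
D = 0.87 × 5.816 × 105.3 × 0.8864 = 472.3 m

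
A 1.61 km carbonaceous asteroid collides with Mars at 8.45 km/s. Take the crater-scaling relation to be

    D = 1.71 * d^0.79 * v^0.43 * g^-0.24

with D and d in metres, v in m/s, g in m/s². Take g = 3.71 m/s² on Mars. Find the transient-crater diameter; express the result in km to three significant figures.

D ≈ 20.8 km

In SI units: d = 1610 m, v = 8450 m/s.
d^0.79 = 1610^0.79 = 341.5
v^0.43 = 8450^0.43 = 48.81
g^-0.24 = 3.71^-0.24 = 0.7300
D = 1.71 × 341.5 × 48.81 × 0.7300 = 20807 m
   = 20.81 km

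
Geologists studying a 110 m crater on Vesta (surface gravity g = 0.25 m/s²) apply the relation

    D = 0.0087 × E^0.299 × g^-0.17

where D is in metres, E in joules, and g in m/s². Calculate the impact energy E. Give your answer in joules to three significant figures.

Rearranging: E = [D / (0.0087 · g^-0.17)]^(1/0.299).
g^-0.17 = 0.25^-0.17 = 1.266
D / (0.0087 × 1.266) = 110 / (0.01101) = 9.991 × 10^3
E = (9.991 × 10^3)^3.3445 = 2.381 × 10^13 J

E ≈ 2.38 × 10^13 J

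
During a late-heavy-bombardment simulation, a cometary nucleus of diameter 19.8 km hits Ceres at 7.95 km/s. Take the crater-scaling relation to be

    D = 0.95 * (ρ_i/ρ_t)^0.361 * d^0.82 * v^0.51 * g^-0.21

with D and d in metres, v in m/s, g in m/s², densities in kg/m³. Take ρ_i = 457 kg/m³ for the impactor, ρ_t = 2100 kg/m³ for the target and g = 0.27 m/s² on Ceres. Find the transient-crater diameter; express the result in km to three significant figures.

In SI units: d = 19800 m, v = 7950 m/s.
(ρ_i/ρ_t)^0.361 = (457/2100)^0.361 = 0.5766
d^0.82 = 19800^0.82 = 3336
v^0.51 = 7950^0.51 = 97.54
g^-0.21 = 0.27^-0.21 = 1.316
D = 0.95 × 0.5766 × 3336 × 97.54 × 1.316 = 2.346 × 10^5 m
   = 234.6 km

D ≈ 235 km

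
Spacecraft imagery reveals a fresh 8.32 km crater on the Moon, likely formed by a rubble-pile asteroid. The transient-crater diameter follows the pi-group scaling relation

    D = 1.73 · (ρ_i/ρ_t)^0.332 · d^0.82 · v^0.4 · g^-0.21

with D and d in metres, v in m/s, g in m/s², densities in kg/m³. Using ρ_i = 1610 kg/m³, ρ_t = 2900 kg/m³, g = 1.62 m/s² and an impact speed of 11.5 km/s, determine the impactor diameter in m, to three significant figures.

Rearranging for d: d = [D / (1.73 · (1610/2900)^0.332 · 11500^0.4 · 1.62^-0.21)]^(1/0.82).
D = 8320 m.
(1610/2900)^0.332 = 0.8225
11500^0.4 = 42.10
1.62^-0.21 = 0.9037
Denominator = 1.73 × 0.8225 × 42.10 × 0.9037 = 54.14
D / 54.14 = 8320 / 54.14 = 153.7
d = 153.7^(1/0.82) = 153.7^1.2195 = 464.1 m

d ≈ 464 m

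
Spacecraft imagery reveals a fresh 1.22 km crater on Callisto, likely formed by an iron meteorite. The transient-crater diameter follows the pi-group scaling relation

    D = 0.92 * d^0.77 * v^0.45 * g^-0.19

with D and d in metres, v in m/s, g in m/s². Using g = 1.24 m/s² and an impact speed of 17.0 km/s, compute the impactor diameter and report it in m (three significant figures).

d ≈ 40.4 m

Rearranging for d: d = [D / (0.92 · 17000^0.45 · 1.24^-0.19)]^(1/0.77).
D = 1220 m.
17000^0.45 = 80.11
1.24^-0.19 = 0.9600
Denominator = 0.92 × 80.11 × 0.9600 = 70.75
D / 70.75 = 1220 / 70.75 = 17.24
d = 17.24^(1/0.77) = 17.24^1.2987 = 40.35 m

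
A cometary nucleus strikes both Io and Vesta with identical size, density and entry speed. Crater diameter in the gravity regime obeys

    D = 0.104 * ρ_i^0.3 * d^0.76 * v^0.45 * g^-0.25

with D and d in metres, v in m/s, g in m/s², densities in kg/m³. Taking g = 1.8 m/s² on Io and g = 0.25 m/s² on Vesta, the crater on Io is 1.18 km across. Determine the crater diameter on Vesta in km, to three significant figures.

All impactor-dependent factors cancel in the ratio, leaving D_Vesta/D_Io = (g_Vesta/g_Io)^-0.25.
(0.25/1.8)^-0.25 = 0.1389^-0.25 = 1.638
D_Vesta = 1.638 × 1.18 km = 1.93 km

D ≈ 1.93 km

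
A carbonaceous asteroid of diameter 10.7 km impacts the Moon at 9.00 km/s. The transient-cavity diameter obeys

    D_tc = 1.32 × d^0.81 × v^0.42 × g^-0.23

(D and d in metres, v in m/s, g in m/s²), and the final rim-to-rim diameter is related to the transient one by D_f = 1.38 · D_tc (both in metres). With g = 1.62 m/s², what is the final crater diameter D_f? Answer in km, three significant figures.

In SI: d = 10700 m, v = 9000 m/s.
d^0.81 = 10700^0.81 = 1836
v^0.42 = 9000^0.42 = 45.79
g^-0.23 = 1.62^-0.23 = 0.8950
D_tc = 1.32 × 1836 × 45.79 × 0.8950 = 99320 m
D_f = 1.38 × 99320 = 1.371 × 10^5 m
     = 137.1 km

D_f ≈ 137 km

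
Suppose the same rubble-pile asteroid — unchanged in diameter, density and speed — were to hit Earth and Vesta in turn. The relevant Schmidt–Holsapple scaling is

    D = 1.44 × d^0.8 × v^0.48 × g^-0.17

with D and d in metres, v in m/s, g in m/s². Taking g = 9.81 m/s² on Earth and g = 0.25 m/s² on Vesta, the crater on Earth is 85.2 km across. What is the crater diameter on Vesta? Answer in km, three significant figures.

All impactor-dependent factors cancel in the ratio, leaving D_Vesta/D_Earth = (g_Vesta/g_Earth)^-0.17.
(0.25/9.81)^-0.17 = 0.02548^-0.17 = 1.866
D_Vesta = 1.866 × 85.2 km = 159 km

D ≈ 159 km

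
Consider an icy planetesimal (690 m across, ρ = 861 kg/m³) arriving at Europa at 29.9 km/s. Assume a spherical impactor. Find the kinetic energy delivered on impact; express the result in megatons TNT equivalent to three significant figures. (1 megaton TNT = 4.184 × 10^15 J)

v = 29900 m/s.
Mass m = (π/6) ρ d³ = (π/6) × 861 × (690)³ = 1.481 × 10^11 kg
E = ½ m v² = 0.5 × 1.481 × 10^11 × (29900)² = 6.620 × 10^19 J
   = 6.620 × 10^19 / 4.184×10^15 = 15822 Mt

E ≈ 15800 Mt TNT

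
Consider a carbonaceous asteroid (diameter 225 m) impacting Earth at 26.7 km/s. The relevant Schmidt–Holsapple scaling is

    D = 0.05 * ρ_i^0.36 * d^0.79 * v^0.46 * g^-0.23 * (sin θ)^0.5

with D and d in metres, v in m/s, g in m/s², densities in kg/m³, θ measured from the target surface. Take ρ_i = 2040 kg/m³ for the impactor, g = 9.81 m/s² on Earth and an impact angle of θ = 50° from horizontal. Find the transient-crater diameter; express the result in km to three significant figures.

D ≈ 3.15 km

In SI units: v = 26700 m/s.
ρ_i^0.36 = 2040^0.36 = 15.54
d^0.79 = 225^0.79 = 72.15
v^0.46 = 26700^0.46 = 108.7
g^-0.23 = 9.81^-0.23 = 0.5914
(sin 50°)^0.5 = 0.7660^0.5 = 0.8752
D = 0.05 × 15.54 × 72.15 × 108.7 × 0.5914 × 0.8752 = 3154 m
   = 3.154 km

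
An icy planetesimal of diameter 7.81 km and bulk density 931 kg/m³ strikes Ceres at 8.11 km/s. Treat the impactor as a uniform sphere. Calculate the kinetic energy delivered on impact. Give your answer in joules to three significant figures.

E ≈ 7.64 × 10^21 J

d = 7810 m; v = 8110 m/s.
Mass m = (π/6) ρ d³ = (π/6) × 931 × (7810)³ = 2.322 × 10^14 kg
E = ½ m v² = 0.5 × 2.322 × 10^14 × (8110)² = 7.636 × 10^21 J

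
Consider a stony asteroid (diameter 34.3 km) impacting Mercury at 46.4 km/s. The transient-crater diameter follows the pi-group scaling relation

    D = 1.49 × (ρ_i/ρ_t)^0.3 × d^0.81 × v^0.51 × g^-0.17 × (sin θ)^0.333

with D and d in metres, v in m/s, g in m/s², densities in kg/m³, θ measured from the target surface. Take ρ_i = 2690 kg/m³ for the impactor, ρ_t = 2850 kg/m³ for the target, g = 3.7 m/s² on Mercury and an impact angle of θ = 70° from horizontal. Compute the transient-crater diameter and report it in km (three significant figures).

In SI units: d = 34300 m, v = 46400 m/s.
(ρ_i/ρ_t)^0.3 = (2690/2850)^0.3 = 0.9828
d^0.81 = 34300^0.81 = 4716
v^0.51 = 46400^0.51 = 239.8
g^-0.17 = 3.7^-0.17 = 0.8006
(sin 70°)^0.333 = 0.9397^0.333 = 0.9795
D = 1.49 × 0.9828 × 4716 × 239.8 × 0.8006 × 0.9795 = 1.299 × 10^6 m
   = 1299 km

D ≈ 1300 km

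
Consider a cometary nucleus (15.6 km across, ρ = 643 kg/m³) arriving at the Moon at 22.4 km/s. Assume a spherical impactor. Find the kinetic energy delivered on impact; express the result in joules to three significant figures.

d = 15600 m; v = 22400 m/s.
Mass m = (π/6) ρ d³ = (π/6) × 643 × (15600)³ = 1.278 × 10^15 kg
E = ½ m v² = 0.5 × 1.278 × 10^15 × (22400)² = 3.206 × 10^23 J

E ≈ 3.21 × 10^23 J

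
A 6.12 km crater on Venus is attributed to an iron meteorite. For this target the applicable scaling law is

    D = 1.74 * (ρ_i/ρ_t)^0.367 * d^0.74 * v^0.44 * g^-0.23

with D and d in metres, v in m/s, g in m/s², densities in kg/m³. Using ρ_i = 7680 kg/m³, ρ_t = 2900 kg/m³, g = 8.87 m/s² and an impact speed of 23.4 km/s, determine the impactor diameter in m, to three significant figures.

Rearranging for d: d = [D / (1.74 · (7680/2900)^0.367 · 23400^0.44 · 8.87^-0.23)]^(1/0.74).
D = 6120 m.
(7680/2900)^0.367 = 1.430
23400^0.44 = 83.65
8.87^-0.23 = 0.6053
Denominator = 1.74 × 1.430 × 83.65 × 0.6053 = 126.0
D / 126.0 = 6120 / 126.0 = 48.57
d = 48.57^(1/0.74) = 48.57^1.3514 = 190.1 m

d ≈ 190 m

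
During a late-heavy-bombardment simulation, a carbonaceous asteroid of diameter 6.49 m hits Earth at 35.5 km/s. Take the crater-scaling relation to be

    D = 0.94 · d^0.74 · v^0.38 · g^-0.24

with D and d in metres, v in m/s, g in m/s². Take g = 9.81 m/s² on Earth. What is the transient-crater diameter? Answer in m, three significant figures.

D ≈ 116 m

In SI units: v = 35500 m/s.
d^0.74 = 6.49^0.74 = 3.991
v^0.38 = 35500^0.38 = 53.59
g^-0.24 = 9.81^-0.24 = 0.5781
D = 0.94 × 3.991 × 53.59 × 0.5781 = 116.2 m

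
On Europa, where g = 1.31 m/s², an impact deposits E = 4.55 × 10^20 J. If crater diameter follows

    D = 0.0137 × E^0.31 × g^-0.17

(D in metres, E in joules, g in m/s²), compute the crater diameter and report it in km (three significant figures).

D ≈ 33.2 km

E^0.31 = (4.55 × 10^20)^0.31 = 2.535 × 10^6
g^-0.17 = 1.31^-0.17 = 0.9551
D = 0.0137 × 2.535 × 10^6 × 0.9551 = 33170 m
   = 33.17 km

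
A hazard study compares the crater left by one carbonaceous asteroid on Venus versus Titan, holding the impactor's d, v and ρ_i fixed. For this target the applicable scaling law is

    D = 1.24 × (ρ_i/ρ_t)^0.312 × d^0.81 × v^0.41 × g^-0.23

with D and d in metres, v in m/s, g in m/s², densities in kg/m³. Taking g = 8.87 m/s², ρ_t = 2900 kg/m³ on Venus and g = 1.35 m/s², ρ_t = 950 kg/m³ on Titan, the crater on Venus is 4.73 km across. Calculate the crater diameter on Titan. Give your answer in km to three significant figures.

D ≈ 10.3 km

The impactor-only factors (d, v, ρ_i) cancel in the ratio, leaving D_Titan/D_Venus = (g_Titan/g_Venus)^-0.23 · (ρ_t,Venus/ρ_t,Titan)^0.312.
(1.35/8.87)^-0.23 = 0.1522^-0.23 = 1.542
(2900/950)^0.312 = 3.053^0.312 = 1.417
Ratio = 1.542 × 1.417 = 2.185
D_Titan = 2.185 × 4.73 km = 10.3 km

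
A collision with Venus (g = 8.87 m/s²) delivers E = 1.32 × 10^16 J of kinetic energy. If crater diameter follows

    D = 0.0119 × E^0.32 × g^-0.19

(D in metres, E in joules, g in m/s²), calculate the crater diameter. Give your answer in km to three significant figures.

E^0.32 = (1.32 × 10^16)^0.32 = 1.441 × 10^5
g^-0.19 = 8.87^-0.19 = 0.6605
D = 0.0119 × 1.441 × 10^5 × 0.6605 = 1133 m
   = 1.133 km

D ≈ 1.13 km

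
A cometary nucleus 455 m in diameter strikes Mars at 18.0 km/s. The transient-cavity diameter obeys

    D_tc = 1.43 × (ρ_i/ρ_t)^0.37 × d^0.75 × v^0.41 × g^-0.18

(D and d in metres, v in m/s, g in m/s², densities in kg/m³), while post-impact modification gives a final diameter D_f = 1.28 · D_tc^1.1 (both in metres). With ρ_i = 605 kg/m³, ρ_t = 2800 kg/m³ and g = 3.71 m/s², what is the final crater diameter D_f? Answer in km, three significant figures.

v = 18000 m/s.
(ρ_i/ρ_t)^0.37 = (605/2800)^0.37 = 0.5673
d^0.75 = 455^0.75 = 98.52
v^0.41 = 18000^0.41 = 55.55
g^-0.18 = 3.71^-0.18 = 0.7898
D_tc = 1.43 × 0.5673 × 98.52 × 55.55 × 0.7898 = 3507 m
D_f = 1.28 × (3507)^1.1 = 10154 m
     = 10.15 km

D_f ≈ 10.2 km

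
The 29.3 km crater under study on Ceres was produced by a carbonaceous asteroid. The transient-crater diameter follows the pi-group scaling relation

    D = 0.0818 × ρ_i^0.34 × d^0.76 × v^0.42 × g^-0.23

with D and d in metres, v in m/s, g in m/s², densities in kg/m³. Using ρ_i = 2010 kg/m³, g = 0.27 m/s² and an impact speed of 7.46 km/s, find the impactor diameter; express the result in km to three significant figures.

Rearranging for d: d = [D / (0.0818 · 2010^0.34 · 7460^0.42 · 0.27^-0.23)]^(1/0.76).
D = 29300 m.
2010^0.34 = 13.28
7460^0.42 = 42.32
0.27^-0.23 = 1.351
Denominator = 0.0818 × 13.28 × 42.32 × 1.351 = 62.11
D / 62.11 = 29300 / 62.11 = 471.7
d = 471.7^(1/0.76) = 471.7^1.3158 = 3296 m

d ≈ 3.30 km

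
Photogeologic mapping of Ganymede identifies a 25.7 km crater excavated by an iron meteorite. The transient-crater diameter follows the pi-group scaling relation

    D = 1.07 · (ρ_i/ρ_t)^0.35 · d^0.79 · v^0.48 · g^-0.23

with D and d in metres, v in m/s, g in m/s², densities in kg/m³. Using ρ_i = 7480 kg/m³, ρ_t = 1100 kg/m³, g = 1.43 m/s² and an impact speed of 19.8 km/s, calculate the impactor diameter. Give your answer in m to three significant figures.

Rearranging for d: d = [D / (1.07 · (7480/1100)^0.35 · 19800^0.48 · 1.43^-0.23)]^(1/0.79).
D = 25700 m.
(7480/1100)^0.35 = 1.956
19800^0.48 = 115.5
1.43^-0.23 = 0.9210
Denominator = 1.07 × 1.956 × 115.5 × 0.9210 = 222.6
D / 222.6 = 25700 / 222.6 = 115.5
d = 115.5^(1/0.79) = 115.5^1.2658 = 408.1 m

d ≈ 408 m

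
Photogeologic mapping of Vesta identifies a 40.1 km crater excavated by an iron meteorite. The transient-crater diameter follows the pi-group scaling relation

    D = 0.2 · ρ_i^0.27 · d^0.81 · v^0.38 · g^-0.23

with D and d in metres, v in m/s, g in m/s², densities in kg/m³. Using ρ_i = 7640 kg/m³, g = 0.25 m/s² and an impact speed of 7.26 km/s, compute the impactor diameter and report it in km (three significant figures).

d ≈ 1.86 km

Rearranging for d: d = [D / (0.2 · 7640^0.27 · 7260^0.38 · 0.25^-0.23)]^(1/0.81).
D = 40100 m.
7640^0.27 = 11.18
7260^0.38 = 29.32
0.25^-0.23 = 1.376
Denominator = 0.2 × 11.18 × 29.32 × 1.376 = 90.21
D / 90.21 = 40100 / 90.21 = 444.5
d = 444.5^(1/0.81) = 444.5^1.2346 = 1858 m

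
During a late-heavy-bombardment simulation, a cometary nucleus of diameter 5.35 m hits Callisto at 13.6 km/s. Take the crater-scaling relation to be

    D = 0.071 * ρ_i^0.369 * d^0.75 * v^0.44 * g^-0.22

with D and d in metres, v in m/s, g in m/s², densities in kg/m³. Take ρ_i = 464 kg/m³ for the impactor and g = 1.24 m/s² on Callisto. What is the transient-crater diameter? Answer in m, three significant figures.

In SI units: v = 13600 m/s.
ρ_i^0.369 = 464^0.369 = 9.637
d^0.75 = 5.35^0.75 = 3.518
v^0.44 = 13600^0.44 = 65.88
g^-0.22 = 1.24^-0.22 = 0.9538
D = 0.071 × 9.637 × 3.518 × 65.88 × 0.9538 = 151.3 m

D ≈ 151 m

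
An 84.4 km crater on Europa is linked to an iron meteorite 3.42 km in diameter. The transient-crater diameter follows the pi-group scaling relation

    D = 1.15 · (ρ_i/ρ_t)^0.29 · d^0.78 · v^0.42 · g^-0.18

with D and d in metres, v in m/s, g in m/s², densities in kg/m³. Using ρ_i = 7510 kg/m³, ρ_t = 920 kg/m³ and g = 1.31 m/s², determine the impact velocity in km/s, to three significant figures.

Rearranging for v: v = [D / (1.15 · (7510/920)^0.29 · 3420^0.78 · 1.31^-0.18)]^(1/0.42).
D = 84400 m.
(7510/920)^0.29 = 1.838
3420^0.78 = 570.9
1.31^-0.18 = 0.9526
Denominator = 1.15 × 1.838 × 570.9 × 0.9526 = 1150
D / 1150 = 84400 / 1150 = 73.39
v = 73.39^(1/0.42) = 73.39^2.381 = 27675 m/s

v ≈ 27.7 km/s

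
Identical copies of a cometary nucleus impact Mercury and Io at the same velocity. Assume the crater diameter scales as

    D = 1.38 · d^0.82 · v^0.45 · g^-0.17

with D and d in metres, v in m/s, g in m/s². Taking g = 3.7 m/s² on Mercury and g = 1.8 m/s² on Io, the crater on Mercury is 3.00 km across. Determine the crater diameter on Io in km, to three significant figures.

All impactor-dependent factors cancel in the ratio, leaving D_Io/D_Mercury = (g_Io/g_Mercury)^-0.17.
(1.8/3.7)^-0.17 = 0.4865^-0.17 = 1.130
D_Io = 1.130 × 3.00 km = 3.39 km

D ≈ 3.39 km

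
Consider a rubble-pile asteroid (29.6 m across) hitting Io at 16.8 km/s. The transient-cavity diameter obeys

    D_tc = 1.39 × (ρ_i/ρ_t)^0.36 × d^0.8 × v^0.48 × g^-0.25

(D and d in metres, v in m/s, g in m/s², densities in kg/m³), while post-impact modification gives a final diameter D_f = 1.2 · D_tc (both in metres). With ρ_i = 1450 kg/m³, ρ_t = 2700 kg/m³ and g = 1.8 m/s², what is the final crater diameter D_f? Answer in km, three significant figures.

v = 16800 m/s.
(ρ_i/ρ_t)^0.36 = (1450/2700)^0.36 = 0.7995
d^0.8 = 29.6^0.8 = 15.03
v^0.48 = 16800^0.48 = 106.7
g^-0.25 = 1.8^-0.25 = 0.8633
D_tc = 1.39 × 0.7995 × 15.03 × 106.7 × 0.8633 = 1539 m
D_f = 1.2 × 1539 = 1847 m
     = 1.847 km

D_f ≈ 1.85 km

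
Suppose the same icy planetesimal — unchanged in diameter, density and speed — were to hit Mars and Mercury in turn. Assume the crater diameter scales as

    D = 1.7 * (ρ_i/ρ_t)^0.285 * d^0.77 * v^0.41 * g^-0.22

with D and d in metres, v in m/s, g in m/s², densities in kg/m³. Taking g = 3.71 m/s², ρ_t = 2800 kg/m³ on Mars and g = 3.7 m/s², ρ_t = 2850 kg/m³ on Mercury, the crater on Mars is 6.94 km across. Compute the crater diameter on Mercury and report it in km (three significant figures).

The impactor-only factors (d, v, ρ_i) cancel in the ratio, leaving D_Mercury/D_Mars = (g_Mercury/g_Mars)^-0.22 · (ρ_t,Mars/ρ_t,Mercury)^0.285.
(3.7/3.71)^-0.22 = 0.9973^-0.22 = 1.001
(2800/2850)^0.285 = 0.9825^0.285 = 0.9950
Ratio = 1.001 × 0.9950 = 0.9960
D_Mercury = 0.9960 × 6.94 km = 6.91 km

D ≈ 6.91 km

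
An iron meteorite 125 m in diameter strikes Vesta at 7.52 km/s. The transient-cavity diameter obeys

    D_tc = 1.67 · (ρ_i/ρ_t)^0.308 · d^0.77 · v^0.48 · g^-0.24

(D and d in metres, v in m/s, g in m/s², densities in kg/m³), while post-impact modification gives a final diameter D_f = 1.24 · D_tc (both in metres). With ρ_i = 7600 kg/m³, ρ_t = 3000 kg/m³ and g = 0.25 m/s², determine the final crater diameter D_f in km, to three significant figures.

v = 7520 m/s.
(ρ_i/ρ_t)^0.308 = (7600/3000)^0.308 = 1.331
d^0.77 = 125^0.77 = 41.17
v^0.48 = 7520^0.48 = 72.54
g^-0.24 = 0.25^-0.24 = 1.395
D_tc = 1.67 × 1.331 × 41.17 × 72.54 × 1.395 = 9260 m
D_f = 1.24 × 9260 = 11482 m
     = 11.48 km

D_f ≈ 11.5 km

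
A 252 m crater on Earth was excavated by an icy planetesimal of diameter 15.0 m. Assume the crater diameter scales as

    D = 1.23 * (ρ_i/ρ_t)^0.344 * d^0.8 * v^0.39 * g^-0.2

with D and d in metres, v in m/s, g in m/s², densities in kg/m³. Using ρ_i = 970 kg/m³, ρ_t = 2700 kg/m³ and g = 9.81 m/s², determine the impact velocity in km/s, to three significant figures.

v ≈ 26.0 km/s

Rearranging for v: v = [D / (1.23 · (970/2700)^0.344 · 15^0.8 · 9.81^-0.2)]^(1/0.39).
(970/2700)^0.344 = 0.7032
15^0.8 = 8.727
9.81^-0.2 = 0.6334
Denominator = 1.23 × 0.7032 × 8.727 × 0.6334 = 4.781
D / 4.781 = 252 / 4.781 = 52.71
v = 52.71^(1/0.39) = 52.71^2.5641 = 26008 m/s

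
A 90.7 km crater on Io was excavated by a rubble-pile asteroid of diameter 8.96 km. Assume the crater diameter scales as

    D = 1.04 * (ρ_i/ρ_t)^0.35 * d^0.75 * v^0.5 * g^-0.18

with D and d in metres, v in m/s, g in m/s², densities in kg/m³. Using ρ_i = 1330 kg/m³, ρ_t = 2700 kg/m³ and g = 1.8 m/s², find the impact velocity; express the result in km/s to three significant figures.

Rearranging for v: v = [D / (1.04 · (1330/2700)^0.35 · 8960^0.75 · 1.8^-0.18)]^(1/0.5).
D = 90700 m.
(1330/2700)^0.35 = 0.7805
8960^0.75 = 920.9
1.8^-0.18 = 0.8996
Denominator = 1.04 × 0.7805 × 920.9 × 0.8996 = 672.5
D / 672.5 = 90700 / 672.5 = 134.9
v = 134.9^(1/0.5) = 134.9^2 = 18198 m/s

v ≈ 18.2 km/s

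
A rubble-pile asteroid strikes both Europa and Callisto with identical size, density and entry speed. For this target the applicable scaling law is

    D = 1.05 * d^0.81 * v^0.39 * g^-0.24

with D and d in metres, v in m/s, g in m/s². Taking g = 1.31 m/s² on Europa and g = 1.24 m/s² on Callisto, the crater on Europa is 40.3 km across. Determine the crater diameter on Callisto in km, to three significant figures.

D ≈ 40.8 km

All impactor-dependent factors cancel in the ratio, leaving D_Callisto/D_Europa = (g_Callisto/g_Europa)^-0.24.
(1.24/1.31)^-0.24 = 0.9466^-0.24 = 1.013
D_Callisto = 1.013 × 40.3 km = 40.8 km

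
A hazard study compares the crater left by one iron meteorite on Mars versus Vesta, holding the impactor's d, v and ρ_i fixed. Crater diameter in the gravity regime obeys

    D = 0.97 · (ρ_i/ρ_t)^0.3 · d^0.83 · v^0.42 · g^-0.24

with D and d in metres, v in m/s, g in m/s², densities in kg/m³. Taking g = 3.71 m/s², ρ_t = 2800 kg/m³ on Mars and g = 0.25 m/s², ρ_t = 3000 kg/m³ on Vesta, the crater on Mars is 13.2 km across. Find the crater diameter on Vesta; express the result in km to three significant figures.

D ≈ 24.7 km

The impactor-only factors (d, v, ρ_i) cancel in the ratio, leaving D_Vesta/D_Mars = (g_Vesta/g_Mars)^-0.24 · (ρ_t,Mars/ρ_t,Vesta)^0.3.
(0.25/3.71)^-0.24 = 0.06739^-0.24 = 1.910
(2800/3000)^0.3 = 0.9333^0.3 = 0.9795
Ratio = 1.910 × 0.9795 = 1.871
D_Vesta = 1.871 × 13.2 km = 24.7 km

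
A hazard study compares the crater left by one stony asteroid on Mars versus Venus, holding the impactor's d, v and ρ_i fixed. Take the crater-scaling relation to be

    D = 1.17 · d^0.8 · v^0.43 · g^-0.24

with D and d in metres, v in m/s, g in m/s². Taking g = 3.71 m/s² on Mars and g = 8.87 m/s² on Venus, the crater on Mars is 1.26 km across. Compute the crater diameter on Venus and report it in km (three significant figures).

All impactor-dependent factors cancel in the ratio, leaving D_Venus/D_Mars = (g_Venus/g_Mars)^-0.24.
(8.87/3.71)^-0.24 = 2.391^-0.24 = 0.8112
D_Venus = 0.8112 × 1.26 km = 1.02 km

D ≈ 1.02 km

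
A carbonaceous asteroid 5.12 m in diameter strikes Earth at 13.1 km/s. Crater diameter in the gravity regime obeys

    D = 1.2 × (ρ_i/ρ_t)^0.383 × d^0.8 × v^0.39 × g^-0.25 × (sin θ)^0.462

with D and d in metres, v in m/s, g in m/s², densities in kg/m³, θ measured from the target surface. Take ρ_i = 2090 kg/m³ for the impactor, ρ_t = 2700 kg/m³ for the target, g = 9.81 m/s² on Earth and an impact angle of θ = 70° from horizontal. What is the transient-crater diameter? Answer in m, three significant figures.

D ≈ 89.0 m

In SI units: v = 13100 m/s.
(ρ_i/ρ_t)^0.383 = (2090/2700)^0.383 = 0.9066
d^0.8 = 5.12^0.8 = 3.693
v^0.39 = 13100^0.39 = 40.34
g^-0.25 = 9.81^-0.25 = 0.5650
(sin 70°)^0.462 = 0.9397^0.462 = 0.9717
D = 1.2 × 0.9066 × 3.693 × 40.34 × 0.5650 × 0.9717 = 88.98 m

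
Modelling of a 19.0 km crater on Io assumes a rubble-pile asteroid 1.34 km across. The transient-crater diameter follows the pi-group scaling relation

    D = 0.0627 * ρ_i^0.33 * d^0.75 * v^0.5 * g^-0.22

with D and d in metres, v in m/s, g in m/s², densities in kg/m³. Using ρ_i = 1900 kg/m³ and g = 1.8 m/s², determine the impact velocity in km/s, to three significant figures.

v ≈ 16.6 km/s

Rearranging for v: v = [D / (0.0627 · 1900^0.33 · 1340^0.75 · 1.8^-0.22)]^(1/0.5).
D = 19000 m.
1900^0.33 = 12.08
1340^0.75 = 221.5
1.8^-0.22 = 0.8787
Denominator = 0.0627 × 12.08 × 221.5 × 0.8787 = 147.4
D / 147.4 = 19000 / 147.4 = 128.9
v = 128.9^(1/0.5) = 128.9^2 = 16615 m/s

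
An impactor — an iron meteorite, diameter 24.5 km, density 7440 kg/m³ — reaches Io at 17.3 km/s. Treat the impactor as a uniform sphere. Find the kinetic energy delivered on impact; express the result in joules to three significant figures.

E ≈ 8.57 × 10^24 J

d = 24500 m; v = 17300 m/s.
Mass m = (π/6) ρ d³ = (π/6) × 7440 × (24500)³ = 5.729 × 10^16 kg
E = ½ m v² = 0.5 × 5.729 × 10^16 × (17300)² = 8.573 × 10^24 J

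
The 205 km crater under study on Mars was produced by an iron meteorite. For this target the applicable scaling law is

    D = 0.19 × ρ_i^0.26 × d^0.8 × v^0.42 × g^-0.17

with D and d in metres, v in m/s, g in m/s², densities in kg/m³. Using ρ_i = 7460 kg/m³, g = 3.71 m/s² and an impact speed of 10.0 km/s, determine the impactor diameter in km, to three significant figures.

d ≈ 20.1 km

Rearranging for d: d = [D / (0.19 · 7460^0.26 · 10000^0.42 · 3.71^-0.17)]^(1/0.8).
D = 205000 m.
7460^0.26 = 10.16
10000^0.42 = 47.86
3.71^-0.17 = 0.8002
Denominator = 0.19 × 10.16 × 47.86 × 0.8002 = 73.93
D / 73.93 = 205000 / 73.93 = 2773
d = 2773^(1/0.8) = 2773^1.25 = 20123 m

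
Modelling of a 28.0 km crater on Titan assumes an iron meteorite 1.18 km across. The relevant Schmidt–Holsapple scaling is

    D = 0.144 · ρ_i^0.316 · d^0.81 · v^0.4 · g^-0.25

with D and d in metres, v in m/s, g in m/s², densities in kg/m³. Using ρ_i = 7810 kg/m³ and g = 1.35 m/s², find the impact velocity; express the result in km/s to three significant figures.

v ≈ 10.2 km/s

Rearranging for v: v = [D / (0.144 · 7810^0.316 · 1180^0.81 · 1.35^-0.25)]^(1/0.4).
D = 28000 m.
7810^0.316 = 16.99
1180^0.81 = 307.8
1.35^-0.25 = 0.9277
Denominator = 0.144 × 16.99 × 307.8 × 0.9277 = 698.6
D / 698.6 = 28000 / 698.6 = 40.08
v = 40.08^(1/0.4) = 40.08^2.5 = 10170 m/s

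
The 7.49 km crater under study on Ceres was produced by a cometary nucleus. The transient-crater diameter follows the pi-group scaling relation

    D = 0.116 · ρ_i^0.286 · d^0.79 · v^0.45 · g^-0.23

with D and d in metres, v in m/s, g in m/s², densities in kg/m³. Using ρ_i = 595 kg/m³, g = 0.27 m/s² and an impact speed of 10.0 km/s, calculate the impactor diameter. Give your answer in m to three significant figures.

d ≈ 437 m

Rearranging for d: d = [D / (0.116 · 595^0.286 · 10000^0.45 · 0.27^-0.23)]^(1/0.79).
D = 7490 m.
595^0.286 = 6.216
10000^0.45 = 63.10
0.27^-0.23 = 1.351
Denominator = 0.116 × 6.216 × 63.10 × 1.351 = 61.47
D / 61.47 = 7490 / 61.47 = 121.8
d = 121.8^(1/0.79) = 121.8^1.2658 = 436.5 m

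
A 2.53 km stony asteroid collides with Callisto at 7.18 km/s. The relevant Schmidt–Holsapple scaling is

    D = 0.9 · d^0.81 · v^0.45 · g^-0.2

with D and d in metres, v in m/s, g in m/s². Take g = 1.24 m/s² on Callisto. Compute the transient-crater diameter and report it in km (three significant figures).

D ≈ 26.8 km

In SI units: d = 2530 m, v = 7180 m/s.
d^0.81 = 2530^0.81 = 570.9
v^0.45 = 7180^0.45 = 54.36
g^-0.2 = 1.24^-0.2 = 0.9579
D = 0.9 × 570.9 × 54.36 × 0.9579 = 26755 m
   = 26.75 km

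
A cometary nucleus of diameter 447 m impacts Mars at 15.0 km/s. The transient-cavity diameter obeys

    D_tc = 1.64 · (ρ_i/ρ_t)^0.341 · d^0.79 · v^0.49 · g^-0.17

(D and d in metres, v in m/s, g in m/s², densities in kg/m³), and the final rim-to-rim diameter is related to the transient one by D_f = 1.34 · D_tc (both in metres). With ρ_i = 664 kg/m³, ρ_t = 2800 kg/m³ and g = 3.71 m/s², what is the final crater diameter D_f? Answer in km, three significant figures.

D_f ≈ 14.9 km

v = 15000 m/s.
(ρ_i/ρ_t)^0.341 = (664/2800)^0.341 = 0.6122
d^0.79 = 447^0.79 = 124.1
v^0.49 = 15000^0.49 = 111.2
g^-0.17 = 3.71^-0.17 = 0.8002
D_tc = 1.64 × 0.6122 × 124.1 × 111.2 × 0.8002 = 11090 m
D_f = 1.34 × 11090 = 14861 m
     = 14.86 km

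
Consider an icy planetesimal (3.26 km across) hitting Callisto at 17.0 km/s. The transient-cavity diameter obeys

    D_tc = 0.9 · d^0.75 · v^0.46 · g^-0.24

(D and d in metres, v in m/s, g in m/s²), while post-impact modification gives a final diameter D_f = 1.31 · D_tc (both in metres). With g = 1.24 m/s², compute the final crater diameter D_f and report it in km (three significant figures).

D_f ≈ 42.7 km

In SI: d = 3260 m, v = 17000 m/s.
d^0.75 = 3260^0.75 = 431.4
v^0.46 = 17000^0.46 = 88.31
g^-0.24 = 1.24^-0.24 = 0.9497
D_tc = 0.9 × 431.4 × 88.31 × 0.9497 = 32560 m
D_f = 1.31 × 32560 = 42654 m
     = 42.65 km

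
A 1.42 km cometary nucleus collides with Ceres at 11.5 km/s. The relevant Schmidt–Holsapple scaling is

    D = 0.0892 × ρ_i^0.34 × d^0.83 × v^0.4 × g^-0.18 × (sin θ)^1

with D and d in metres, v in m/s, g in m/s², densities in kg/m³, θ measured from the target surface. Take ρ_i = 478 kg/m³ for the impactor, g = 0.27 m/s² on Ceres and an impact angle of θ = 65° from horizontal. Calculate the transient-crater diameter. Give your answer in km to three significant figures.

In SI units: d = 1420 m, v = 11500 m/s.
ρ_i^0.34 = 478^0.34 = 8.147
d^0.83 = 1420^0.83 = 413.4
v^0.4 = 11500^0.4 = 42.10
g^-0.18 = 0.27^-0.18 = 1.266
(sin 65°)^1 = 0.9063^1 = 0.9063
D = 0.0892 × 8.147 × 413.4 × 42.10 × 1.266 × 0.9063 = 14512 m
   = 14.51 km

D ≈ 14.5 km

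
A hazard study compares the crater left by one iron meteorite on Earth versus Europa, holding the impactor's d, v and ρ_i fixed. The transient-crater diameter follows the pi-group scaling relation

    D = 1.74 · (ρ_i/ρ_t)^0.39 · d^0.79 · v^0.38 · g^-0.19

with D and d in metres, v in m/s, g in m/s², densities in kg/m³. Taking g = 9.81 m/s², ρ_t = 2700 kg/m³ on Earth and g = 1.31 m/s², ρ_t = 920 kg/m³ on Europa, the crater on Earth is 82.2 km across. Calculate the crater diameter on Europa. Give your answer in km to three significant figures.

The impactor-only factors (d, v, ρ_i) cancel in the ratio, leaving D_Europa/D_Earth = (g_Europa/g_Earth)^-0.19 · (ρ_t,Earth/ρ_t,Europa)^0.39.
(1.31/9.81)^-0.19 = 0.1335^-0.19 = 1.466
(2700/920)^0.39 = 2.935^0.39 = 1.522
Ratio = 1.466 × 1.522 = 2.231
D_Europa = 2.231 × 82.2 km = 183 km

D ≈ 183 km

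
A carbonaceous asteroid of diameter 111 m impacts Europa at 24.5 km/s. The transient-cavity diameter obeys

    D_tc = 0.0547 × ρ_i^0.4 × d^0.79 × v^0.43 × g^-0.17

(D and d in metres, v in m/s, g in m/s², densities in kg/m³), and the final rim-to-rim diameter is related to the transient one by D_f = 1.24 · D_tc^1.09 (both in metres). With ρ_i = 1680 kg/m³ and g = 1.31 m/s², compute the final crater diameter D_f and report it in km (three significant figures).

v = 24500 m/s.
ρ_i^0.4 = 1680^0.4 = 19.50
d^0.79 = 111^0.79 = 41.29
v^0.43 = 24500^0.43 = 77.15
g^-0.17 = 1.31^-0.17 = 0.9551
D_tc = 0.0547 × 19.50 × 41.29 × 77.15 × 0.9551 = 3245 m
D_f = 1.24 × (3245)^1.09 = 8330 m
     = 8.330 km

D_f ≈ 8.33 km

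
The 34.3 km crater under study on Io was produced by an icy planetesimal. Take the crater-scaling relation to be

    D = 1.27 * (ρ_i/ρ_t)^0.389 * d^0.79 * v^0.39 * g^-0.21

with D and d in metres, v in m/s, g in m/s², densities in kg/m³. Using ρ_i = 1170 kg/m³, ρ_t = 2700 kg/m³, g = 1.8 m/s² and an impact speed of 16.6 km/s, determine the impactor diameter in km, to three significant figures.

Rearranging for d: d = [D / (1.27 · (1170/2700)^0.389 · 16600^0.39 · 1.8^-0.21)]^(1/0.79).
D = 34300 m.
(1170/2700)^0.389 = 0.7223
16600^0.39 = 44.24
1.8^-0.21 = 0.8839
Denominator = 1.27 × 0.7223 × 44.24 × 0.8839 = 35.87
D / 35.87 = 34300 / 35.87 = 956.2
d = 956.2^(1/0.79) = 956.2^1.2658 = 5926 m

d ≈ 5.93 km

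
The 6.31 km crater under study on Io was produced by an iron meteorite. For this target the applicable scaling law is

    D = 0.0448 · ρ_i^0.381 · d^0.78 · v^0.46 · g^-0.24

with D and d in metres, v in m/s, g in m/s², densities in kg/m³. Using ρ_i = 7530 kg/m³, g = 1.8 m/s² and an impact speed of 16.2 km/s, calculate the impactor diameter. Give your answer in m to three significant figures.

Rearranging for d: d = [D / (0.0448 · 7530^0.381 · 16200^0.46 · 1.8^-0.24)]^(1/0.78).
D = 6310 m.
7530^0.381 = 30.00
16200^0.46 = 86.37
1.8^-0.24 = 0.8684
Denominator = 0.0448 × 30.00 × 86.37 × 0.8684 = 100.8
D / 100.8 = 6310 / 100.8 = 62.60
d = 62.60^(1/0.78) = 62.60^1.2821 = 201.1 m

d ≈ 201 m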